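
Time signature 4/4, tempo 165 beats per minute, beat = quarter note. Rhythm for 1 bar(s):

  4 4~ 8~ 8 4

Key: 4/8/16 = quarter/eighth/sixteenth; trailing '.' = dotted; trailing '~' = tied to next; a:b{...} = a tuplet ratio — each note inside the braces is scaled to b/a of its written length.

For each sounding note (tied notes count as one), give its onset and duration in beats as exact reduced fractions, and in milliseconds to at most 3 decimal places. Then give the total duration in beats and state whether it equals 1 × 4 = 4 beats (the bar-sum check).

1) 0.0ms=0b +363.636ms=1b
2) 363.636ms=1b +727.273ms=2b
3) 1090.909ms=3b +363.636ms=1b
Σ=4b of 4 (165bpm 4/4) — PASS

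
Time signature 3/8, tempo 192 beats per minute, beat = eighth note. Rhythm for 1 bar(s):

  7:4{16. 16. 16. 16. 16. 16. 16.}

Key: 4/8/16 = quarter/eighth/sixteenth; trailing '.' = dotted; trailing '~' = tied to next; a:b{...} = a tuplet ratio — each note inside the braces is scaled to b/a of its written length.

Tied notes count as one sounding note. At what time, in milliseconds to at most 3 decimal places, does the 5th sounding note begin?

1. 0.0ms @ 0 + 133.929ms (3/7)
2. 133.929ms @ 3/7 + 133.929ms (3/7)
3. 267.857ms @ 6/7 + 133.929ms (3/7)
4. 401.786ms @ 9/7 + 133.929ms (3/7)
5. 535.714ms @ 12/7 + 133.929ms (3/7)
6. 669.643ms @ 15/7 + 133.929ms (3/7)
7. 803.571ms @ 18/7 + 133.929ms (3/7)

note 5 onset = 12/7b = 535.714ms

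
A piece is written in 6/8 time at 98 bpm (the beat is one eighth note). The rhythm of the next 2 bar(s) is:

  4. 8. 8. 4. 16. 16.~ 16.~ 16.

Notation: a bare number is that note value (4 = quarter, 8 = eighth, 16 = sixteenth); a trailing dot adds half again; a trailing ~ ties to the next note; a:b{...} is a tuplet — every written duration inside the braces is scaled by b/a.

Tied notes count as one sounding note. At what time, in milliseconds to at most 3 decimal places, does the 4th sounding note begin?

note 4 onset = 6b = 3673.469ms

1. 0.0ms @ 0 + 1836.735ms (3)
2. 1836.735ms @ 3 + 918.367ms (3/2)
3. 2755.102ms @ 9/2 + 918.367ms (3/2)
4. 3673.469ms @ 6 + 1836.735ms (3)
5. 5510.204ms @ 9 + 459.184ms (3/4)
6. 5969.388ms @ 39/4 + 1377.551ms (9/4)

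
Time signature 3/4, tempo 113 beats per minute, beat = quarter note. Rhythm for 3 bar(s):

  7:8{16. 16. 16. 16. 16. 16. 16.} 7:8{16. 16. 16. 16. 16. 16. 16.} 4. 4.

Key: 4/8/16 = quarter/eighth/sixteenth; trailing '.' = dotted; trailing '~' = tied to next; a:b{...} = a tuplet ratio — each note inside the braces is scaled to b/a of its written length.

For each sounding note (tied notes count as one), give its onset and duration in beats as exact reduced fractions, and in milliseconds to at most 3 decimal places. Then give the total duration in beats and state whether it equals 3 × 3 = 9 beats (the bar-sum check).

1) 0.0ms=0b +227.56ms=3/7b
2) 227.56ms=3/7b +227.56ms=3/7b
3) 455.12ms=6/7b +227.56ms=3/7b
4) 682.68ms=9/7b +227.56ms=3/7b
5) 910.24ms=12/7b +227.56ms=3/7b
6) 1137.8ms=15/7b +227.56ms=3/7b
7) 1365.36ms=18/7b +227.56ms=3/7b
8) 1592.92ms=3b +227.56ms=3/7b
9) 1820.48ms=24/7b +227.56ms=3/7b
10) 2048.04ms=27/7b +227.56ms=3/7b
11) 2275.601ms=30/7b +227.56ms=3/7b
12) 2503.161ms=33/7b +227.56ms=3/7b
13) 2730.721ms=36/7b +227.56ms=3/7b
14) 2958.281ms=39/7b +227.56ms=3/7b
15) 3185.841ms=6b +796.46ms=3/2b
16) 3982.301ms=15/2b +796.46ms=3/2b
Σ=9b of 9 (113bpm 3/4) — PASS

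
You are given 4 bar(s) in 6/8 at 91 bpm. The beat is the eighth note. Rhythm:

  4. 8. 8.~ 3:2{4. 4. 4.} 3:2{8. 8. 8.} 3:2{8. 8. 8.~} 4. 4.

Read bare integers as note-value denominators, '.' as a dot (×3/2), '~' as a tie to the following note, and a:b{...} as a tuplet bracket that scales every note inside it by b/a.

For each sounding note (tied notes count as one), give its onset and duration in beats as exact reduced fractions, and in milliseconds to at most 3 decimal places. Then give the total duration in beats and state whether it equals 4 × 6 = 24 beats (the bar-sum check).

1) 0.0ms=0b +1978.022ms=3b
2) 1978.022ms=3b +989.011ms=3/2b
3) 2967.033ms=9/2b +2307.692ms=7/2b
4) 5274.725ms=8b +1318.681ms=2b
5) 6593.407ms=10b +1318.681ms=2b
6) 7912.088ms=12b +659.341ms=1b
7) 8571.429ms=13b +659.341ms=1b
8) 9230.769ms=14b +659.341ms=1b
9) 9890.11ms=15b +659.341ms=1b
10) 10549.451ms=16b +659.341ms=1b
11) 11208.791ms=17b +2637.363ms=4b
12) 13846.154ms=21b +1978.022ms=3b
Σ=24b of 24 (91bpm 6/8) — PASS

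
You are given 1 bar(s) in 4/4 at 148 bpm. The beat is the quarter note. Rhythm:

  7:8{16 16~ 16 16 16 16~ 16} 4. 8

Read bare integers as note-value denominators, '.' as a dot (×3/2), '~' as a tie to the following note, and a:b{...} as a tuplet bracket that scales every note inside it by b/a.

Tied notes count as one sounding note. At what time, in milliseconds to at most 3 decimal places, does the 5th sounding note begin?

1. 0.0ms @ 0 + 115.83ms (2/7)
2. 115.83ms @ 2/7 + 231.66ms (4/7)
3. 347.49ms @ 6/7 + 115.83ms (2/7)
4. 463.32ms @ 8/7 + 115.83ms (2/7)
5. 579.151ms @ 10/7 + 231.66ms (4/7)
6. 810.811ms @ 2 + 608.108ms (3/2)
7. 1418.919ms @ 7/2 + 202.703ms (1/2)

note 5 onset = 10/7b = 579.151ms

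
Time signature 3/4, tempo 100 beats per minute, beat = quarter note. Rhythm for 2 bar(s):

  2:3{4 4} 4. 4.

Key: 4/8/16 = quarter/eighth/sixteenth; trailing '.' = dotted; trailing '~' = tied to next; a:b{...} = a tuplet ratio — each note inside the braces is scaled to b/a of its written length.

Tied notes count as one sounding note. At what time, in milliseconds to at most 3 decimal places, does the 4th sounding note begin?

1. 0.0ms @ 0 + 900.0ms (3/2)
2. 900.0ms @ 3/2 + 900.0ms (3/2)
3. 1800.0ms @ 3 + 900.0ms (3/2)
4. 2700.0ms @ 9/2 + 900.0ms (3/2)

note 4 onset = 9/2b = 2700.0ms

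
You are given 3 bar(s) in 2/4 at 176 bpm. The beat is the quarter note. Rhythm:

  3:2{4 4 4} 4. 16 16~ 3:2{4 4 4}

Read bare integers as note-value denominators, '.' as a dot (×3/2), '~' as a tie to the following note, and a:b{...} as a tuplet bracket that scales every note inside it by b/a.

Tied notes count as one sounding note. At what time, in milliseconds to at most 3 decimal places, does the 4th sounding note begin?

note 4 onset = 2b = 681.818ms

1. 0.0ms @ 0 + 227.273ms (2/3)
2. 227.273ms @ 2/3 + 227.273ms (2/3)
3. 454.545ms @ 4/3 + 227.273ms (2/3)
4. 681.818ms @ 2 + 511.364ms (3/2)
5. 1193.182ms @ 7/2 + 85.227ms (1/4)
6. 1278.409ms @ 15/4 + 312.5ms (11/12)
7. 1590.909ms @ 14/3 + 227.273ms (2/3)
8. 1818.182ms @ 16/3 + 227.273ms (2/3)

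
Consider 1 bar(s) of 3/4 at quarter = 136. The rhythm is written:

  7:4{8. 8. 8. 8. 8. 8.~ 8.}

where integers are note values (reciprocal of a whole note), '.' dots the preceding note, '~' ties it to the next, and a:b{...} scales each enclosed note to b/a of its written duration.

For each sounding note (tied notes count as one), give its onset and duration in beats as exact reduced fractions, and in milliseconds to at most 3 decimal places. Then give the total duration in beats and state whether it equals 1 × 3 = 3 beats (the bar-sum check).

1) 0.0ms=0b +189.076ms=3/7b
2) 189.076ms=3/7b +189.076ms=3/7b
3) 378.151ms=6/7b +189.076ms=3/7b
4) 567.227ms=9/7b +189.076ms=3/7b
5) 756.303ms=12/7b +189.076ms=3/7b
6) 945.378ms=15/7b +378.151ms=6/7b
Σ=3b of 3 (136bpm 3/4) — PASS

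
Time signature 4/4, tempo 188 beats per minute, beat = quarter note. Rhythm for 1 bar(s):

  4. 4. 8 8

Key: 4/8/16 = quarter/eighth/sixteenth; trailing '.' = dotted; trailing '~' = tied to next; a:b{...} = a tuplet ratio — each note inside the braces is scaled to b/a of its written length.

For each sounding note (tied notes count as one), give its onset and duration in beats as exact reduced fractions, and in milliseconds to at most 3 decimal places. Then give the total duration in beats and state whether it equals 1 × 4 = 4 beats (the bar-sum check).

1) 0.0ms=0b +478.723ms=3/2b
2) 478.723ms=3/2b +478.723ms=3/2b
3) 957.447ms=3b +159.574ms=1/2b
4) 1117.021ms=7/2b +159.574ms=1/2b
Σ=4b of 4 (188bpm 4/4) — PASS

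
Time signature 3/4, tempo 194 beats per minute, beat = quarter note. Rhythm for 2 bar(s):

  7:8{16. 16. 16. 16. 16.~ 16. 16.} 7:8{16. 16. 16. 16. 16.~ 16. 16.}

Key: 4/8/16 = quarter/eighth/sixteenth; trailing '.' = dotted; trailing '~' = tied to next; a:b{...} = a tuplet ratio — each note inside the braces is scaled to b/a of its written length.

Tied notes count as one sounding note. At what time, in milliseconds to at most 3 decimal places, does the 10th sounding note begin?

1. 0.0ms @ 0 + 132.548ms (3/7)
2. 132.548ms @ 3/7 + 132.548ms (3/7)
3. 265.096ms @ 6/7 + 132.548ms (3/7)
4. 397.644ms @ 9/7 + 132.548ms (3/7)
5. 530.191ms @ 12/7 + 265.096ms (6/7)
6. 795.287ms @ 18/7 + 132.548ms (3/7)
7. 927.835ms @ 3 + 132.548ms (3/7)
8. 1060.383ms @ 24/7 + 132.548ms (3/7)
9. 1192.931ms @ 27/7 + 132.548ms (3/7)
10. 1325.479ms @ 30/7 + 132.548ms (3/7)
11. 1458.027ms @ 33/7 + 265.096ms (6/7)
12. 1723.122ms @ 39/7 + 132.548ms (3/7)

note 10 onset = 30/7b = 1325.479ms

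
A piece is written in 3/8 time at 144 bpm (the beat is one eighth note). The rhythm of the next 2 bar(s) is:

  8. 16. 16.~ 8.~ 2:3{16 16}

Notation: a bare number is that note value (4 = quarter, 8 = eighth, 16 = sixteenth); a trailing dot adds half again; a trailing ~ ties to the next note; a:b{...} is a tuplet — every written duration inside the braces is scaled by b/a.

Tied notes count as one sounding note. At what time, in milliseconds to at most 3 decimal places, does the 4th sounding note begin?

note 4 onset = 21/4b = 2187.5ms

1. 0.0ms @ 0 + 625.0ms (3/2)
2. 625.0ms @ 3/2 + 312.5ms (3/4)
3. 937.5ms @ 9/4 + 1250.0ms (3)
4. 2187.5ms @ 21/4 + 312.5ms (3/4)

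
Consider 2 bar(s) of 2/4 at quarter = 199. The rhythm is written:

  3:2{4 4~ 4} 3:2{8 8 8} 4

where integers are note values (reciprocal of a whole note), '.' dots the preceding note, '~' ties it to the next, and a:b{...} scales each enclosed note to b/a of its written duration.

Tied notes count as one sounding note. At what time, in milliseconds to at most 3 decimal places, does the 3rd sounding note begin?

1. 0.0ms @ 0 + 201.005ms (2/3)
2. 201.005ms @ 2/3 + 402.01ms (4/3)
3. 603.015ms @ 2 + 100.503ms (1/3)
4. 703.518ms @ 7/3 + 100.503ms (1/3)
5. 804.02ms @ 8/3 + 100.503ms (1/3)
6. 904.523ms @ 3 + 301.508ms (1)

note 3 onset = 2b = 603.015ms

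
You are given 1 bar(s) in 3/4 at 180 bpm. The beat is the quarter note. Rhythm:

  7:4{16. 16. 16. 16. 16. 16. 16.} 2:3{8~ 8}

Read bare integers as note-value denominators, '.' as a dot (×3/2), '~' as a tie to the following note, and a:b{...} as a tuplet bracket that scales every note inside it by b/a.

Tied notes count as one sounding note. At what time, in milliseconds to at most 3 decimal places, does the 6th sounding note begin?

1. 0.0ms @ 0 + 71.429ms (3/14)
2. 71.429ms @ 3/14 + 71.429ms (3/14)
3. 142.857ms @ 3/7 + 71.429ms (3/14)
4. 214.286ms @ 9/14 + 71.429ms (3/14)
5. 285.714ms @ 6/7 + 71.429ms (3/14)
6. 357.143ms @ 15/14 + 71.429ms (3/14)
7. 428.571ms @ 9/7 + 71.429ms (3/14)
8. 500.0ms @ 3/2 + 500.0ms (3/2)

note 6 onset = 15/14b = 357.143ms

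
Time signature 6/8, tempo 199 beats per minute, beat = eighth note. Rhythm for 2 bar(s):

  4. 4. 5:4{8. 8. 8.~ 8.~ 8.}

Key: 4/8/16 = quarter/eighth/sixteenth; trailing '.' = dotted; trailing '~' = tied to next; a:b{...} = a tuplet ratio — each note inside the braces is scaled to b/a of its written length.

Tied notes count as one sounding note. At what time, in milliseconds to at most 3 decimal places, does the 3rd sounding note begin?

1. 0.0ms @ 0 + 904.523ms (3)
2. 904.523ms @ 3 + 904.523ms (3)
3. 1809.045ms @ 6 + 361.809ms (6/5)
4. 2170.854ms @ 36/5 + 361.809ms (6/5)
5. 2532.663ms @ 42/5 + 1085.427ms (18/5)

note 3 onset = 6b = 1809.045ms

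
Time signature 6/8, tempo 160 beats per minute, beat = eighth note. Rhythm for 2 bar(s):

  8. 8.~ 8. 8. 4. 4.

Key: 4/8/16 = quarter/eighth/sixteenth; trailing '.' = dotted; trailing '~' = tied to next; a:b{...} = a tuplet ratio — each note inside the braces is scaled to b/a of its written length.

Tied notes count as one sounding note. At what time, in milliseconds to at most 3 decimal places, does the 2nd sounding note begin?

note 2 onset = 3/2b = 562.5ms

1. 0.0ms @ 0 + 562.5ms (3/2)
2. 562.5ms @ 3/2 + 1125.0ms (3)
3. 1687.5ms @ 9/2 + 562.5ms (3/2)
4. 2250.0ms @ 6 + 1125.0ms (3)
5. 3375.0ms @ 9 + 1125.0ms (3)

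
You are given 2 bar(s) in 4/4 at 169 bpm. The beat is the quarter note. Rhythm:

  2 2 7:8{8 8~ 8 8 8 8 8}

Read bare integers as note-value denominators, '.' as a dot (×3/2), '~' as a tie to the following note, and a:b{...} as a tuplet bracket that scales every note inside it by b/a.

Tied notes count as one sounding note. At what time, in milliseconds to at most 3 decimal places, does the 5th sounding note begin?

1. 0.0ms @ 0 + 710.059ms (2)
2. 710.059ms @ 2 + 710.059ms (2)
3. 1420.118ms @ 4 + 202.874ms (4/7)
4. 1622.992ms @ 32/7 + 405.748ms (8/7)
5. 2028.74ms @ 40/7 + 202.874ms (4/7)
6. 2231.615ms @ 44/7 + 202.874ms (4/7)
7. 2434.489ms @ 48/7 + 202.874ms (4/7)
8. 2637.363ms @ 52/7 + 202.874ms (4/7)

note 5 onset = 40/7b = 2028.74ms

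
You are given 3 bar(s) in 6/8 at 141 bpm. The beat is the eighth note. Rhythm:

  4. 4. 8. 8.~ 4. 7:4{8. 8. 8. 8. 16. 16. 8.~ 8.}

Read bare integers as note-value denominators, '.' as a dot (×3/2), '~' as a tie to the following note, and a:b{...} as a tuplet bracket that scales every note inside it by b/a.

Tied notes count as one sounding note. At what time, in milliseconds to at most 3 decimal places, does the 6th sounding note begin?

note 6 onset = 90/7b = 5471.125ms

1. 0.0ms @ 0 + 1276.596ms (3)
2. 1276.596ms @ 3 + 1276.596ms (3)
3. 2553.191ms @ 6 + 638.298ms (3/2)
4. 3191.489ms @ 15/2 + 1914.894ms (9/2)
5. 5106.383ms @ 12 + 364.742ms (6/7)
6. 5471.125ms @ 90/7 + 364.742ms (6/7)
7. 5835.866ms @ 96/7 + 364.742ms (6/7)
8. 6200.608ms @ 102/7 + 364.742ms (6/7)
9. 6565.35ms @ 108/7 + 182.371ms (3/7)
10. 6747.72ms @ 111/7 + 182.371ms (3/7)
11. 6930.091ms @ 114/7 + 729.483ms (12/7)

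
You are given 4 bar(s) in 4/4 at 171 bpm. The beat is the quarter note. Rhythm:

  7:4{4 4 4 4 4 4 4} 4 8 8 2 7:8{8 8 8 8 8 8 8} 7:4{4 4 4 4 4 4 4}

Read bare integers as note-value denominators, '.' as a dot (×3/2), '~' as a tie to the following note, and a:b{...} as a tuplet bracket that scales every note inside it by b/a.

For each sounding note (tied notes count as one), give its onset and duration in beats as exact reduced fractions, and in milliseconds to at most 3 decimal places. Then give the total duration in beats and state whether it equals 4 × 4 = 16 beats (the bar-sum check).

1) 0.0ms=0b +200.501ms=4/7b
2) 200.501ms=4/7b +200.501ms=4/7b
3) 401.003ms=8/7b +200.501ms=4/7b
4) 601.504ms=12/7b +200.501ms=4/7b
5) 802.005ms=16/7b +200.501ms=4/7b
6) 1002.506ms=20/7b +200.501ms=4/7b
7) 1203.008ms=24/7b +200.501ms=4/7b
8) 1403.509ms=4b +350.877ms=1b
9) 1754.386ms=5b +175.439ms=1/2b
10) 1929.825ms=11/2b +175.439ms=1/2b
11) 2105.263ms=6b +701.754ms=2b
12) 2807.018ms=8b +200.501ms=4/7b
13) 3007.519ms=60/7b +200.501ms=4/7b
14) 3208.02ms=64/7b +200.501ms=4/7b
15) 3408.521ms=68/7b +200.501ms=4/7b
16) 3609.023ms=72/7b +200.501ms=4/7b
17) 3809.524ms=76/7b +200.501ms=4/7b
18) 4010.025ms=80/7b +200.501ms=4/7b
19) 4210.526ms=12b +200.501ms=4/7b
20) 4411.028ms=88/7b +200.501ms=4/7b
21) 4611.529ms=92/7b +200.501ms=4/7b
22) 4812.03ms=96/7b +200.501ms=4/7b
23) 5012.531ms=100/7b +200.501ms=4/7b
24) 5213.033ms=104/7b +200.501ms=4/7b
25) 5413.534ms=108/7b +200.501ms=4/7b
Σ=16b of 16 (171bpm 4/4) — PASS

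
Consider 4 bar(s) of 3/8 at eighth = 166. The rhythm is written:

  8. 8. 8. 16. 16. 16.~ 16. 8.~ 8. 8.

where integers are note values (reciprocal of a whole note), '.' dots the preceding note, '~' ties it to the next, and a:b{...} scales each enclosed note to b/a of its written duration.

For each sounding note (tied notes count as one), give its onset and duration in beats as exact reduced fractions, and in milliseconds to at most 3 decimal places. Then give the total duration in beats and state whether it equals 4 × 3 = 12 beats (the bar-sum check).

1) 0.0ms=0b +542.169ms=3/2b
2) 542.169ms=3/2b +542.169ms=3/2b
3) 1084.337ms=3b +542.169ms=3/2b
4) 1626.506ms=9/2b +271.084ms=3/4b
5) 1897.59ms=21/4b +271.084ms=3/4b
6) 2168.675ms=6b +542.169ms=3/2b
7) 2710.843ms=15/2b +1084.337ms=3b
8) 3795.181ms=21/2b +542.169ms=3/2b
Σ=12b of 12 (166bpm 3/8) — PASS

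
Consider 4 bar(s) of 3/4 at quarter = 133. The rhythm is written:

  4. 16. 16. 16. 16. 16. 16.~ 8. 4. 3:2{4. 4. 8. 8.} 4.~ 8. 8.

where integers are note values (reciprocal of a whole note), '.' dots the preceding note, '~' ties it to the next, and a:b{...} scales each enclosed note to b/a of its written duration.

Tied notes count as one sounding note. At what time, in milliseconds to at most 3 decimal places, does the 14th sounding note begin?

note 14 onset = 45/4b = 5075.188ms

1. 0.0ms @ 0 + 676.692ms (3/2)
2. 676.692ms @ 3/2 + 169.173ms (3/8)
3. 845.865ms @ 15/8 + 169.173ms (3/8)
4. 1015.038ms @ 9/4 + 169.173ms (3/8)
5. 1184.211ms @ 21/8 + 169.173ms (3/8)
6. 1353.383ms @ 3 + 169.173ms (3/8)
7. 1522.556ms @ 27/8 + 507.519ms (9/8)
8. 2030.075ms @ 9/2 + 676.692ms (3/2)
9. 2706.767ms @ 6 + 451.128ms (1)
10. 3157.895ms @ 7 + 451.128ms (1)
11. 3609.023ms @ 8 + 225.564ms (1/2)
12. 3834.586ms @ 17/2 + 225.564ms (1/2)
13. 4060.15ms @ 9 + 1015.038ms (9/4)
14. 5075.188ms @ 45/4 + 338.346ms (3/4)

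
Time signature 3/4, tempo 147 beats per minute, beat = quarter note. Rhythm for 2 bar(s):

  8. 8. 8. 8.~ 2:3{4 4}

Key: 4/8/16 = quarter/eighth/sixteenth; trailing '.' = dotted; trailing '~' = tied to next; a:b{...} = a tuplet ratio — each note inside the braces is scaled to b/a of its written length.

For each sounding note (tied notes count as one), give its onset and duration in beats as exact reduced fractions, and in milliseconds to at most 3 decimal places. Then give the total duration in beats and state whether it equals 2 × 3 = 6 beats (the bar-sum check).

1) 0.0ms=0b +306.122ms=3/4b
2) 306.122ms=3/4b +306.122ms=3/4b
3) 612.245ms=3/2b +306.122ms=3/4b
4) 918.367ms=9/4b +918.367ms=9/4b
5) 1836.735ms=9/2b +612.245ms=3/2b
Σ=6b of 6 (147bpm 3/4) — PASS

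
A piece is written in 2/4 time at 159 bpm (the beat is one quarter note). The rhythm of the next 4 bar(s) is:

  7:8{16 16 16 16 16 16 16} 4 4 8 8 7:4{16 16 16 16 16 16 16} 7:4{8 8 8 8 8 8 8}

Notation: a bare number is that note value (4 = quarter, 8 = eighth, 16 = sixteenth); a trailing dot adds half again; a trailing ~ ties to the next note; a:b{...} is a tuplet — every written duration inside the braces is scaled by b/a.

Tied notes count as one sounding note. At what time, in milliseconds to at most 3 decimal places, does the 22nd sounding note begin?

note 22 onset = 48/7b = 2587.601ms

1. 0.0ms @ 0 + 107.817ms (2/7)
2. 107.817ms @ 2/7 + 107.817ms (2/7)
3. 215.633ms @ 4/7 + 107.817ms (2/7)
4. 323.45ms @ 6/7 + 107.817ms (2/7)
5. 431.267ms @ 8/7 + 107.817ms (2/7)
6. 539.084ms @ 10/7 + 107.817ms (2/7)
7. 646.9ms @ 12/7 + 107.817ms (2/7)
8. 754.717ms @ 2 + 377.358ms (1)
9. 1132.075ms @ 3 + 377.358ms (1)
10. 1509.434ms @ 4 + 188.679ms (1/2)
11. 1698.113ms @ 9/2 + 188.679ms (1/2)
12. 1886.792ms @ 5 + 53.908ms (1/7)
13. 1940.701ms @ 36/7 + 53.908ms (1/7)
14. 1994.609ms @ 37/7 + 53.908ms (1/7)
15. 2048.518ms @ 38/7 + 53.908ms (1/7)
16. 2102.426ms @ 39/7 + 53.908ms (1/7)
17. 2156.334ms @ 40/7 + 53.908ms (1/7)
18. 2210.243ms @ 41/7 + 53.908ms (1/7)
19. 2264.151ms @ 6 + 107.817ms (2/7)
20. 2371.968ms @ 44/7 + 107.817ms (2/7)
21. 2479.784ms @ 46/7 + 107.817ms (2/7)
22. 2587.601ms @ 48/7 + 107.817ms (2/7)
23. 2695.418ms @ 50/7 + 107.817ms (2/7)
24. 2803.235ms @ 52/7 + 107.817ms (2/7)
25. 2911.051ms @ 54/7 + 107.817ms (2/7)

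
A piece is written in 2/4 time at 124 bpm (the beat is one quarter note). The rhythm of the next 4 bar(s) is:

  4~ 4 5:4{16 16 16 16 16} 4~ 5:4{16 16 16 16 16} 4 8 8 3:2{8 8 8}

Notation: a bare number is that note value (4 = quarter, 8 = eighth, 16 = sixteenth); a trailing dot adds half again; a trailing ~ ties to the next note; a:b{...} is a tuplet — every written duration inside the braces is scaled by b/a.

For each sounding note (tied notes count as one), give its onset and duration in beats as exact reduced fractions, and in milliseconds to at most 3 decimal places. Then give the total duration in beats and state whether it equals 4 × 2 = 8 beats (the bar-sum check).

1) 0.0ms=0b +967.742ms=2b
2) 967.742ms=2b +96.774ms=1/5b
3) 1064.516ms=11/5b +96.774ms=1/5b
4) 1161.29ms=12/5b +96.774ms=1/5b
5) 1258.065ms=13/5b +96.774ms=1/5b
6) 1354.839ms=14/5b +96.774ms=1/5b
7) 1451.613ms=3b +580.645ms=6/5b
8) 2032.258ms=21/5b +96.774ms=1/5b
9) 2129.032ms=22/5b +96.774ms=1/5b
10) 2225.806ms=23/5b +96.774ms=1/5b
11) 2322.581ms=24/5b +96.774ms=1/5b
12) 2419.355ms=5b +483.871ms=1b
13) 2903.226ms=6b +241.935ms=1/2b
14) 3145.161ms=13/2b +241.935ms=1/2b
15) 3387.097ms=7b +161.29ms=1/3b
16) 3548.387ms=22/3b +161.29ms=1/3b
17) 3709.677ms=23/3b +161.29ms=1/3b
Σ=8b of 8 (124bpm 2/4) — PASS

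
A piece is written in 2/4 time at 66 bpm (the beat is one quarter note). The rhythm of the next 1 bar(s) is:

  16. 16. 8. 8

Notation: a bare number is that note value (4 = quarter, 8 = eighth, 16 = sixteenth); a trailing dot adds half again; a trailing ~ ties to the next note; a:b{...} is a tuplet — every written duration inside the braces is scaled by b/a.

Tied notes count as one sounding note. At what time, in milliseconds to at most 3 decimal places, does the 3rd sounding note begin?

1. 0.0ms @ 0 + 340.909ms (3/8)
2. 340.909ms @ 3/8 + 340.909ms (3/8)
3. 681.818ms @ 3/4 + 681.818ms (3/4)
4. 1363.636ms @ 3/2 + 454.545ms (1/2)

note 3 onset = 3/4b = 681.818ms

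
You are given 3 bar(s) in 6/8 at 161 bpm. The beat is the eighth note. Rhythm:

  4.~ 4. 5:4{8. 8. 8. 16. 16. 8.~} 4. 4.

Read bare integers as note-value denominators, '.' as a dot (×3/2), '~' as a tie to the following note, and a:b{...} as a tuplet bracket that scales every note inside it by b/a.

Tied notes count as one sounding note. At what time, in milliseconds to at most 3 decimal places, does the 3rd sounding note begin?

1. 0.0ms @ 0 + 2236.025ms (6)
2. 2236.025ms @ 6 + 447.205ms (6/5)
3. 2683.23ms @ 36/5 + 447.205ms (6/5)
4. 3130.435ms @ 42/5 + 447.205ms (6/5)
5. 3577.64ms @ 48/5 + 223.602ms (3/5)
6. 3801.242ms @ 51/5 + 223.602ms (3/5)
7. 4024.845ms @ 54/5 + 1565.217ms (21/5)
8. 5590.062ms @ 15 + 1118.012ms (3)

note 3 onset = 36/5b = 2683.23ms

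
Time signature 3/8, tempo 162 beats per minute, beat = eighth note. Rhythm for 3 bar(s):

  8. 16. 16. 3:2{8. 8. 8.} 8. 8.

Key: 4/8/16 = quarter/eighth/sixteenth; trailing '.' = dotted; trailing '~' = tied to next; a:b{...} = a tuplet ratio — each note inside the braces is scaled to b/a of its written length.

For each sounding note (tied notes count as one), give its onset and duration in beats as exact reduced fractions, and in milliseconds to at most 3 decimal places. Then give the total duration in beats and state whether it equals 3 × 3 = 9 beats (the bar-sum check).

1) 0.0ms=0b +555.556ms=3/2b
2) 555.556ms=3/2b +277.778ms=3/4b
3) 833.333ms=9/4b +277.778ms=3/4b
4) 1111.111ms=3b +370.37ms=1b
5) 1481.481ms=4b +370.37ms=1b
6) 1851.852ms=5b +370.37ms=1b
7) 2222.222ms=6b +555.556ms=3/2b
8) 2777.778ms=15/2b +555.556ms=3/2b
Σ=9b of 9 (162bpm 3/8) — PASS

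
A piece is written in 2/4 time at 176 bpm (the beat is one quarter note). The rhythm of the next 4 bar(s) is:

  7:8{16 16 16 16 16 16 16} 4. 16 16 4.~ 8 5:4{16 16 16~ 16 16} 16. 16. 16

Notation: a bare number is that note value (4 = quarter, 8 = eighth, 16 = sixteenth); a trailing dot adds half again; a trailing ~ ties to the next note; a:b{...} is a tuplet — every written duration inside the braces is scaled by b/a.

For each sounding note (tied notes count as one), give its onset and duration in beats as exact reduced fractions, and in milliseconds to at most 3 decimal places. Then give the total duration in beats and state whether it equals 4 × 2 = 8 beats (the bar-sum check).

1) 0.0ms=0b +97.403ms=2/7b
2) 97.403ms=2/7b +97.403ms=2/7b
3) 194.805ms=4/7b +97.403ms=2/7b
4) 292.208ms=6/7b +97.403ms=2/7b
5) 389.61ms=8/7b +97.403ms=2/7b
6) 487.013ms=10/7b +97.403ms=2/7b
7) 584.416ms=12/7b +97.403ms=2/7b
8) 681.818ms=2b +511.364ms=3/2b
9) 1193.182ms=7/2b +85.227ms=1/4b
10) 1278.409ms=15/4b +85.227ms=1/4b
11) 1363.636ms=4b +681.818ms=2b
12) 2045.455ms=6b +68.182ms=1/5b
13) 2113.636ms=31/5b +68.182ms=1/5b
14) 2181.818ms=32/5b +136.364ms=2/5b
15) 2318.182ms=34/5b +68.182ms=1/5b
16) 2386.364ms=7b +127.841ms=3/8b
17) 2514.205ms=59/8b +127.841ms=3/8b
18) 2642.045ms=31/4b +85.227ms=1/4b
Σ=8b of 8 (176bpm 2/4) — PASS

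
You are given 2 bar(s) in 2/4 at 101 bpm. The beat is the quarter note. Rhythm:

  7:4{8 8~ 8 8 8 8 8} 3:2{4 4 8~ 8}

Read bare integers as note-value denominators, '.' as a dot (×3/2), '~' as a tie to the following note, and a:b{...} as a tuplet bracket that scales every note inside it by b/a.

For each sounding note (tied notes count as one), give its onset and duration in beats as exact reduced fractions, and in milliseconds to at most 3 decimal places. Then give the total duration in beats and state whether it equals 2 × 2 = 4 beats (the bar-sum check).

1) 0.0ms=0b +169.731ms=2/7b
2) 169.731ms=2/7b +339.463ms=4/7b
3) 509.194ms=6/7b +169.731ms=2/7b
4) 678.925ms=8/7b +169.731ms=2/7b
5) 848.656ms=10/7b +169.731ms=2/7b
6) 1018.388ms=12/7b +169.731ms=2/7b
7) 1188.119ms=2b +396.04ms=2/3b
8) 1584.158ms=8/3b +396.04ms=2/3b
9) 1980.198ms=10/3b +396.04ms=2/3b
Σ=4b of 4 (101bpm 2/4) — PASS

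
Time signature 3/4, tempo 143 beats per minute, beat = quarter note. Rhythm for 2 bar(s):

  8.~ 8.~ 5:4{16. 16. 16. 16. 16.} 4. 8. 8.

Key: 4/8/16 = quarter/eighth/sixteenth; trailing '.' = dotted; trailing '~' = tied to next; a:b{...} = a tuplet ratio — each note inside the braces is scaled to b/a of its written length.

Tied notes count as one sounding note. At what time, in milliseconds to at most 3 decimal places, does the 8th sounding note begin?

note 8 onset = 21/4b = 2202.797ms

1. 0.0ms @ 0 + 755.245ms (9/5)
2. 755.245ms @ 9/5 + 125.874ms (3/10)
3. 881.119ms @ 21/10 + 125.874ms (3/10)
4. 1006.993ms @ 12/5 + 125.874ms (3/10)
5. 1132.867ms @ 27/10 + 125.874ms (3/10)
6. 1258.741ms @ 3 + 629.371ms (3/2)
7. 1888.112ms @ 9/2 + 314.685ms (3/4)
8. 2202.797ms @ 21/4 + 314.685ms (3/4)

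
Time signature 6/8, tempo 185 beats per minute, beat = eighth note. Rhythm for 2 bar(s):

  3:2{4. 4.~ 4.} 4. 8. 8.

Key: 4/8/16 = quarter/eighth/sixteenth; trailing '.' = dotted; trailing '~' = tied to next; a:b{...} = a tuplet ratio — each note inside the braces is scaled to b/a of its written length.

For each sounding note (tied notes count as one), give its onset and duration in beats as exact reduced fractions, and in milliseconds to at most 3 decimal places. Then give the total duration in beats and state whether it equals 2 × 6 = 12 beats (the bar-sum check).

1) 0.0ms=0b +648.649ms=2b
2) 648.649ms=2b +1297.297ms=4b
3) 1945.946ms=6b +972.973ms=3b
4) 2918.919ms=9b +486.486ms=3/2b
5) 3405.405ms=21/2b +486.486ms=3/2b
Σ=12b of 12 (185bpm 6/8) — PASS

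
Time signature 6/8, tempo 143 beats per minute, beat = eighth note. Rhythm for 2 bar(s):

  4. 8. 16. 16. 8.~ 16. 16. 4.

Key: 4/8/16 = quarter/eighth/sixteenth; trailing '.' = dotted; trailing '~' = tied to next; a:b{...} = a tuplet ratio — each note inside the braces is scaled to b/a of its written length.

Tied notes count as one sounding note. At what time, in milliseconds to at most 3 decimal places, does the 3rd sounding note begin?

note 3 onset = 9/2b = 1888.112ms

1. 0.0ms @ 0 + 1258.741ms (3)
2. 1258.741ms @ 3 + 629.371ms (3/2)
3. 1888.112ms @ 9/2 + 314.685ms (3/4)
4. 2202.797ms @ 21/4 + 314.685ms (3/4)
5. 2517.483ms @ 6 + 944.056ms (9/4)
6. 3461.538ms @ 33/4 + 314.685ms (3/4)
7. 3776.224ms @ 9 + 1258.741ms (3)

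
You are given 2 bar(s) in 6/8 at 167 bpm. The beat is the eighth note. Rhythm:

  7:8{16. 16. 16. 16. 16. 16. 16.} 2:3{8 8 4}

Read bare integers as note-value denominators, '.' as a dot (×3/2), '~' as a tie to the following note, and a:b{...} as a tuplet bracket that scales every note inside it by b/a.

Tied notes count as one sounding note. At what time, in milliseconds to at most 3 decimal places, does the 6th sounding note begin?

note 6 onset = 30/7b = 1539.778ms

1. 0.0ms @ 0 + 307.956ms (6/7)
2. 307.956ms @ 6/7 + 307.956ms (6/7)
3. 615.911ms @ 12/7 + 307.956ms (6/7)
4. 923.867ms @ 18/7 + 307.956ms (6/7)
5. 1231.822ms @ 24/7 + 307.956ms (6/7)
6. 1539.778ms @ 30/7 + 307.956ms (6/7)
7. 1847.733ms @ 36/7 + 307.956ms (6/7)
8. 2155.689ms @ 6 + 538.922ms (3/2)
9. 2694.611ms @ 15/2 + 538.922ms (3/2)
10. 3233.533ms @ 9 + 1077.844ms (3)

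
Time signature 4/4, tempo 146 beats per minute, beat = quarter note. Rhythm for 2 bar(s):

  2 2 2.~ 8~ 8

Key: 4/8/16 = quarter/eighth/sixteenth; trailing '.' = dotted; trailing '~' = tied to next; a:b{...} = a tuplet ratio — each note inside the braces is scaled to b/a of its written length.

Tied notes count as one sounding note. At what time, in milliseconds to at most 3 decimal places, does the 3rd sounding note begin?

1. 0.0ms @ 0 + 821.918ms (2)
2. 821.918ms @ 2 + 821.918ms (2)
3. 1643.836ms @ 4 + 1643.836ms (4)

note 3 onset = 4b = 1643.836ms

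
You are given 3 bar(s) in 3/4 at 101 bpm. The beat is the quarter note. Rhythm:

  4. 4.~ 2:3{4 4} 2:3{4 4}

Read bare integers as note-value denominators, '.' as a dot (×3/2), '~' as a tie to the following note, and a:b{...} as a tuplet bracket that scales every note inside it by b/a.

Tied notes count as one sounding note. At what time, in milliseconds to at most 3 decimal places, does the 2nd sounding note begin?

note 2 onset = 3/2b = 891.089ms

1. 0.0ms @ 0 + 891.089ms (3/2)
2. 891.089ms @ 3/2 + 1782.178ms (3)
3. 2673.267ms @ 9/2 + 891.089ms (3/2)
4. 3564.356ms @ 6 + 891.089ms (3/2)
5. 4455.446ms @ 15/2 + 891.089ms (3/2)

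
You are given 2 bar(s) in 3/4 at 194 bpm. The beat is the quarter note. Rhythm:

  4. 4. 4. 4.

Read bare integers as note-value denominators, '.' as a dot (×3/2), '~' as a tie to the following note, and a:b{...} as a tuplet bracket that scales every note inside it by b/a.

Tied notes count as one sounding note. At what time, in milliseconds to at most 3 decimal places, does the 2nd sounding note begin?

1. 0.0ms @ 0 + 463.918ms (3/2)
2. 463.918ms @ 3/2 + 463.918ms (3/2)
3. 927.835ms @ 3 + 463.918ms (3/2)
4. 1391.753ms @ 9/2 + 463.918ms (3/2)

note 2 onset = 3/2b = 463.918ms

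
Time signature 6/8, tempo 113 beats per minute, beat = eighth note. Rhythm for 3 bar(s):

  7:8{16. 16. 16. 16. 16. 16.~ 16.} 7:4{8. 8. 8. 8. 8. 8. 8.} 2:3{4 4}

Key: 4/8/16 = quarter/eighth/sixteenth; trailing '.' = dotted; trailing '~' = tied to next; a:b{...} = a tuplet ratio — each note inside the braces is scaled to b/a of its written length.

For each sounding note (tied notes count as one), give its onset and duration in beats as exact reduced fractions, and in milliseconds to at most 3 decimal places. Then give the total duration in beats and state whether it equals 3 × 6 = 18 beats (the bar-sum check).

1) 0.0ms=0b +455.12ms=6/7b
2) 455.12ms=6/7b +455.12ms=6/7b
3) 910.24ms=12/7b +455.12ms=6/7b
4) 1365.36ms=18/7b +455.12ms=6/7b
5) 1820.48ms=24/7b +455.12ms=6/7b
6) 2275.601ms=30/7b +910.24ms=12/7b
7) 3185.841ms=6b +455.12ms=6/7b
8) 3640.961ms=48/7b +455.12ms=6/7b
9) 4096.081ms=54/7b +455.12ms=6/7b
10) 4551.201ms=60/7b +455.12ms=6/7b
11) 5006.321ms=66/7b +455.12ms=6/7b
12) 5461.441ms=72/7b +455.12ms=6/7b
13) 5916.561ms=78/7b +455.12ms=6/7b
14) 6371.681ms=12b +1592.92ms=3b
15) 7964.602ms=15b +1592.92ms=3b
Σ=18b of 18 (113bpm 6/8) — PASS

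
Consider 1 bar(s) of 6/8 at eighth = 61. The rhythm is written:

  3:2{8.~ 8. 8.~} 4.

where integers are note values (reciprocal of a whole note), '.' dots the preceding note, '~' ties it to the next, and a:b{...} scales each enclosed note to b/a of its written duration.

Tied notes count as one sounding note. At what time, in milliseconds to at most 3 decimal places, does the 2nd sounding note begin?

note 2 onset = 2b = 1967.213ms

1. 0.0ms @ 0 + 1967.213ms (2)
2. 1967.213ms @ 2 + 3934.426ms (4)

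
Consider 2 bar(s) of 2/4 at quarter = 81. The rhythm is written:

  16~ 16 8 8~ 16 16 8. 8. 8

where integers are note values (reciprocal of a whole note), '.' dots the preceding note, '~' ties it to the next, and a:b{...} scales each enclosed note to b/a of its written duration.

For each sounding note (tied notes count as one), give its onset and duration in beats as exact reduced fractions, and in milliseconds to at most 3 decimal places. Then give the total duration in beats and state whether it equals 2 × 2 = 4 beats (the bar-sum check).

1) 0.0ms=0b +370.37ms=1/2b
2) 370.37ms=1/2b +370.37ms=1/2b
3) 740.741ms=1b +555.556ms=3/4b
4) 1296.296ms=7/4b +185.185ms=1/4b
5) 1481.481ms=2b +555.556ms=3/4b
6) 2037.037ms=11/4b +555.556ms=3/4b
7) 2592.593ms=7/2b +370.37ms=1/2b
Σ=4b of 4 (81bpm 2/4) — PASS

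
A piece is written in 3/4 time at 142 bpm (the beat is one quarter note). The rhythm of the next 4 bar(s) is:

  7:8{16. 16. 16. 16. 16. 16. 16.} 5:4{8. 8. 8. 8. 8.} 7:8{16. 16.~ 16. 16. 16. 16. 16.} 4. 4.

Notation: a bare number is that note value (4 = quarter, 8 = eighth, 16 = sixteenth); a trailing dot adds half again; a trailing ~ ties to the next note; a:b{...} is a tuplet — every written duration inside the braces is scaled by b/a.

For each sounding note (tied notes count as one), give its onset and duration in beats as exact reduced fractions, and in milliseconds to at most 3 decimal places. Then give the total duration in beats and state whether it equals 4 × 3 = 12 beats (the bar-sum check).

1) 0.0ms=0b +181.087ms=3/7b
2) 181.087ms=3/7b +181.087ms=3/7b
3) 362.173ms=6/7b +181.087ms=3/7b
4) 543.26ms=9/7b +181.087ms=3/7b
5) 724.346ms=12/7b +181.087ms=3/7b
6) 905.433ms=15/7b +181.087ms=3/7b
7) 1086.519ms=18/7b +181.087ms=3/7b
8) 1267.606ms=3b +253.521ms=3/5b
9) 1521.127ms=18/5b +253.521ms=3/5b
10) 1774.648ms=21/5b +253.521ms=3/5b
11) 2028.169ms=24/5b +253.521ms=3/5b
12) 2281.69ms=27/5b +253.521ms=3/5b
13) 2535.211ms=6b +181.087ms=3/7b
14) 2716.298ms=45/7b +362.173ms=6/7b
15) 3078.471ms=51/7b +181.087ms=3/7b
16) 3259.557ms=54/7b +181.087ms=3/7b
17) 3440.644ms=57/7b +181.087ms=3/7b
18) 3621.73ms=60/7b +181.087ms=3/7b
19) 3802.817ms=9b +633.803ms=3/2b
20) 4436.62ms=21/2b +633.803ms=3/2b
Σ=12b of 12 (142bpm 3/4) — PASS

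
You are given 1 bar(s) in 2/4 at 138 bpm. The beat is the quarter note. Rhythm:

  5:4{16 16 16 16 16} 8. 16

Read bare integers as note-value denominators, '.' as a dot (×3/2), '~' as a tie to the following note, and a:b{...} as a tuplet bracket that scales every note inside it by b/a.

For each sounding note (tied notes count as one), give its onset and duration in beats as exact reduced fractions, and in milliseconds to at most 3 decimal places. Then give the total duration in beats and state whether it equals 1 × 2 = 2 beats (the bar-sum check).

1) 0.0ms=0b +86.957ms=1/5b
2) 86.957ms=1/5b +86.957ms=1/5b
3) 173.913ms=2/5b +86.957ms=1/5b
4) 260.87ms=3/5b +86.957ms=1/5b
5) 347.826ms=4/5b +86.957ms=1/5b
6) 434.783ms=1b +326.087ms=3/4b
7) 760.87ms=7/4b +108.696ms=1/4b
Σ=2b of 2 (138bpm 2/4) — PASS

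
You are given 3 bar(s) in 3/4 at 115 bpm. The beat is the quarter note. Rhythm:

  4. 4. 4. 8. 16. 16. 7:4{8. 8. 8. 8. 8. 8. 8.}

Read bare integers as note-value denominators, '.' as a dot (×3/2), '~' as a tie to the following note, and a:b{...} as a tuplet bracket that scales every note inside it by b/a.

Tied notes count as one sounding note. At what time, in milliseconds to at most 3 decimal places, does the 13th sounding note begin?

note 13 onset = 60/7b = 4472.05ms

1. 0.0ms @ 0 + 782.609ms (3/2)
2. 782.609ms @ 3/2 + 782.609ms (3/2)
3. 1565.217ms @ 3 + 782.609ms (3/2)
4. 2347.826ms @ 9/2 + 391.304ms (3/4)
5. 2739.13ms @ 21/4 + 195.652ms (3/8)
6. 2934.783ms @ 45/8 + 195.652ms (3/8)
7. 3130.435ms @ 6 + 223.602ms (3/7)
8. 3354.037ms @ 45/7 + 223.602ms (3/7)
9. 3577.64ms @ 48/7 + 223.602ms (3/7)
10. 3801.242ms @ 51/7 + 223.602ms (3/7)
11. 4024.845ms @ 54/7 + 223.602ms (3/7)
12. 4248.447ms @ 57/7 + 223.602ms (3/7)
13. 4472.05ms @ 60/7 + 223.602ms (3/7)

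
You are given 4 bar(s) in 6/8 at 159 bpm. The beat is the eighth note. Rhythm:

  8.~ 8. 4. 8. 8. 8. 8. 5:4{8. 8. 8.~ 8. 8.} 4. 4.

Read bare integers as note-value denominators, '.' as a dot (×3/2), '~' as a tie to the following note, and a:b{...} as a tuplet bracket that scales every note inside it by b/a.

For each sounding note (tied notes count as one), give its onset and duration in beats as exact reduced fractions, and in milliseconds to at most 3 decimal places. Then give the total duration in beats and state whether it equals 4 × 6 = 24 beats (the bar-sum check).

1) 0.0ms=0b +1132.075ms=3b
2) 1132.075ms=3b +1132.075ms=3b
3) 2264.151ms=6b +566.038ms=3/2b
4) 2830.189ms=15/2b +566.038ms=3/2b
5) 3396.226ms=9b +566.038ms=3/2b
6) 3962.264ms=21/2b +566.038ms=3/2b
7) 4528.302ms=12b +452.83ms=6/5b
8) 4981.132ms=66/5b +452.83ms=6/5b
9) 5433.962ms=72/5b +905.66ms=12/5b
10) 6339.623ms=84/5b +452.83ms=6/5b
11) 6792.453ms=18b +1132.075ms=3b
12) 7924.528ms=21b +1132.075ms=3b
Σ=24b of 24 (159bpm 6/8) — PASS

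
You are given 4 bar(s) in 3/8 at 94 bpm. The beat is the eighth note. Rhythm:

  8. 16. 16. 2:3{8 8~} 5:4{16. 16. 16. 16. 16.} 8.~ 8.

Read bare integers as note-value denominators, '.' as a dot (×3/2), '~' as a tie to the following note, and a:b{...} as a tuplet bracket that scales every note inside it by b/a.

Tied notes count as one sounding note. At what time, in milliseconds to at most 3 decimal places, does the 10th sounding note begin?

note 10 onset = 9b = 5744.681ms

1. 0.0ms @ 0 + 957.447ms (3/2)
2. 957.447ms @ 3/2 + 478.723ms (3/4)
3. 1436.17ms @ 9/4 + 478.723ms (3/4)
4. 1914.894ms @ 3 + 957.447ms (3/2)
5. 2872.34ms @ 9/2 + 1340.426ms (21/10)
6. 4212.766ms @ 33/5 + 382.979ms (3/5)
7. 4595.745ms @ 36/5 + 382.979ms (3/5)
8. 4978.723ms @ 39/5 + 382.979ms (3/5)
9. 5361.702ms @ 42/5 + 382.979ms (3/5)
10. 5744.681ms @ 9 + 1914.894ms (3)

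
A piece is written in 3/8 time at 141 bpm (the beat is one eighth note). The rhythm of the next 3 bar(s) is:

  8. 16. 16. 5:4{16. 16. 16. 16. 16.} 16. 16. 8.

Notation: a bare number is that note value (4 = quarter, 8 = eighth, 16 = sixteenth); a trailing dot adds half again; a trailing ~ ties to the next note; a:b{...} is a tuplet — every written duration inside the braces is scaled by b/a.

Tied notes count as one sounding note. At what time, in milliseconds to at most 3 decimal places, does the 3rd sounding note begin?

note 3 onset = 9/4b = 957.447ms

1. 0.0ms @ 0 + 638.298ms (3/2)
2. 638.298ms @ 3/2 + 319.149ms (3/4)
3. 957.447ms @ 9/4 + 319.149ms (3/4)
4. 1276.596ms @ 3 + 255.319ms (3/5)
5. 1531.915ms @ 18/5 + 255.319ms (3/5)
6. 1787.234ms @ 21/5 + 255.319ms (3/5)
7. 2042.553ms @ 24/5 + 255.319ms (3/5)
8. 2297.872ms @ 27/5 + 255.319ms (3/5)
9. 2553.191ms @ 6 + 319.149ms (3/4)
10. 2872.34ms @ 27/4 + 319.149ms (3/4)
11. 3191.489ms @ 15/2 + 638.298ms (3/2)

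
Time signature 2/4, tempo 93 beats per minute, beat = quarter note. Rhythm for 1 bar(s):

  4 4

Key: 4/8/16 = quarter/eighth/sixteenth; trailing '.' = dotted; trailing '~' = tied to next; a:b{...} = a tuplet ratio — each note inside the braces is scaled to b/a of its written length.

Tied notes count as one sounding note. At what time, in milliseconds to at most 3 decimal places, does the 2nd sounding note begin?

1. 0.0ms @ 0 + 645.161ms (1)
2. 645.161ms @ 1 + 645.161ms (1)

note 2 onset = 1b = 645.161ms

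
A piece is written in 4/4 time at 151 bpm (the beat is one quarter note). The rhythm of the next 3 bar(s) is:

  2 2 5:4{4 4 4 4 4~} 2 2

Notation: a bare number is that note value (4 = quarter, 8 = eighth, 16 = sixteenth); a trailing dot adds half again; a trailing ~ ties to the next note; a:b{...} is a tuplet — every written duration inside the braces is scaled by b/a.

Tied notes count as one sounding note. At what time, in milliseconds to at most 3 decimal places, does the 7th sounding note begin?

note 7 onset = 36/5b = 2860.927ms

1. 0.0ms @ 0 + 794.702ms (2)
2. 794.702ms @ 2 + 794.702ms (2)
3. 1589.404ms @ 4 + 317.881ms (4/5)
4. 1907.285ms @ 24/5 + 317.881ms (4/5)
5. 2225.166ms @ 28/5 + 317.881ms (4/5)
6. 2543.046ms @ 32/5 + 317.881ms (4/5)
7. 2860.927ms @ 36/5 + 1112.583ms (14/5)
8. 3973.51ms @ 10 + 794.702ms (2)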